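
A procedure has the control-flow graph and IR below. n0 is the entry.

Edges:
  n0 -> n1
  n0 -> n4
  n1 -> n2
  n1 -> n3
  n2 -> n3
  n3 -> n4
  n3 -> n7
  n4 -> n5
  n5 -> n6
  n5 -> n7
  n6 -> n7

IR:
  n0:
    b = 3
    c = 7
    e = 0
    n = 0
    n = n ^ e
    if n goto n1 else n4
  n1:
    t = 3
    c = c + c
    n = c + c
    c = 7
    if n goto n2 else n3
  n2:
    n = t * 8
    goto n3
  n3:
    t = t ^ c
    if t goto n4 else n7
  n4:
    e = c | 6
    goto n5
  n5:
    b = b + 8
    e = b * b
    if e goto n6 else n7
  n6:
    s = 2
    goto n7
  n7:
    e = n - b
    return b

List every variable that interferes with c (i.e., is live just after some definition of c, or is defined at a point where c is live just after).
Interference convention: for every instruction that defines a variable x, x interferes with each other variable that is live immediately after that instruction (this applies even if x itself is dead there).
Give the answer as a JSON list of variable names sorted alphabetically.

Answer: ["b", "e", "n", "t"]

Derivation:
Block summaries:
  n0 def {b,c,e,n} use ∅
  n1 def {c,n,t} use {c}
  n2 def {n} use {t}
  n3 def {t} use {c,t}
  n4 def {e} use {c}
  n5 def {b,e} use {b}
  n6 def {s} use ∅
  n7 def {e} use {b,n}

Liveness:
  n0 li=∅ lo={b,c,n}
  n1 li={b,c} lo={b,c,n,t}
  n2 li={b,c,t} lo={b,c,n,t}
  n3 li={b,c,n,t} lo={b,c,n}
  n4 li={b,c,n} lo={b,n}
  n5 li={b,n} lo={b,n}
  n6 li={b,n} lo={b,n}
  n7 li={b,n} lo=∅

Interfere edges:
  b: {c,e,n,s,t}
  c: {b,e,n,t}
  e: {b,c,n}
  n: {b,c,e,s,t}
  s: {b,n}
  t: {b,c,n}

N(c) = ["b", "e", "n", "t"]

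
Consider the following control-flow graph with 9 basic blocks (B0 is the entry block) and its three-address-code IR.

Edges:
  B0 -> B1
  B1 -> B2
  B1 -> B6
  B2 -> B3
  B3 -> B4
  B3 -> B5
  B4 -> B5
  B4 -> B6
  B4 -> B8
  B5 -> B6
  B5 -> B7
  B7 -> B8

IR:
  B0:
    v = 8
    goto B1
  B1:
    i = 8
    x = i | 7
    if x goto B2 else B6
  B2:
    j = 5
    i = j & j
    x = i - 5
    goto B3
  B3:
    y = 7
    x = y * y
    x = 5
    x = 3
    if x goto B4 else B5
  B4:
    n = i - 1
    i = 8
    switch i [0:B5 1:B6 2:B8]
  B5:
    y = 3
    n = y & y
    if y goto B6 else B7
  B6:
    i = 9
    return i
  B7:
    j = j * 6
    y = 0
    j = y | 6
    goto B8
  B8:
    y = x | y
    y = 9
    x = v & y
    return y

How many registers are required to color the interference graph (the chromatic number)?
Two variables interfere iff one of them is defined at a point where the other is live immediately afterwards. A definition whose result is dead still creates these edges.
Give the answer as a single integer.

Block summaries:
  B0: def={v} ue=∅
  B1: def={i,x} ue=∅
  B2: def={i,j,x} ue=∅
  B3: def={x,y} ue=∅
  B4: def={i,n} ue={i}
  B5: def={n,y} ue=∅
  B6: def={i} ue=∅
  B7: def={j,y} ue={j}
  B8: def={x,y} ue={v,x,y}

Backward fixpoint:
  live B0: ∅→{v}
  live B1: {v}→{v}
  live B2: {v}→{i,j,v}
  live B3: {i,j,v}→{i,j,v,x,y}
  live B4: {i,j,v,x,y}→{j,v,x,y}
  live B5: {j,v,x}→{j,v,x}
  live B6: ∅→∅
  live B7: {j,v,x}→{v,x,y}
  live B8: {v,x,y}→∅

Interfere edges:
  i: {j,v,x,y}
  j: {i,n,v,x,y}
  n: {j,v,x,y}
  v: {i,j,n,x,y}
  x: {i,j,n,v,y}
  y: {i,j,n,v,x}

Chromatic number:
  clique {i,j,v,x,y} ⇒ need ≥ 5
  5-colouring: r0={j}  r1={v}  r2={x}  r3={y}  r4={i,n}
  χ = 5

Answer: 5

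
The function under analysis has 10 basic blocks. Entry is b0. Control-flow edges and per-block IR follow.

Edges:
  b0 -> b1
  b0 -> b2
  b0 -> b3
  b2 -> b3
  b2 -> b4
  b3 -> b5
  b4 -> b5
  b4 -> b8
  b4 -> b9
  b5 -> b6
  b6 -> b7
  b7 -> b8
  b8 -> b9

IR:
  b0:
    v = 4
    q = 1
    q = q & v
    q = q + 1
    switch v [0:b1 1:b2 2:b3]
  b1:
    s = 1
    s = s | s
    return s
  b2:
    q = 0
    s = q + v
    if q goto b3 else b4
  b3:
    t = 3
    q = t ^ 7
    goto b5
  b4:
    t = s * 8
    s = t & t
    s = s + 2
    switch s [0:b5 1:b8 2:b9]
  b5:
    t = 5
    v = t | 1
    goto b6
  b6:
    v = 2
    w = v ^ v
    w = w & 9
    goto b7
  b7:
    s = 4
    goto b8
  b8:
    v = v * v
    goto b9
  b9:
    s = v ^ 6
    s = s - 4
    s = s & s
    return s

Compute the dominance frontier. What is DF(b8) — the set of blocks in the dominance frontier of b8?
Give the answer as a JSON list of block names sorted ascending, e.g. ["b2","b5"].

Answer: ["b9"]

Working:
idom tree: b1←b0 b2←b0 b3←b0 b4←b2 b5←b0 b6←b5 b7←b6 b8←b0 b9←b0
Dom at joins:
  b3: preds {b0,b2}: {b0} ∩ {b0,b2} = {b0}; idom=b0
  b5: preds {b3,b4}: {b0,b3} ∩ {b0,b2,b4} = {b0}; idom=b0
  b8: preds {b4,b7}: {b0,b2,b4} ∩ {b0,b5,b6,b7} = {b0}; idom=b0
  b9: preds {b4,b8}: {b0,b2,b4} ∩ {b0,b8} = {b0}; idom=b0

DF derivation:
  join b3 pred b0: · stop@b0
  join b3 pred b2: b2 stop@b0
  join b5 pred b3: b3 stop@b0
  join b5 pred b4: b4→b2 stop@b0
  join b8 pred b4: b4→b2 stop@b0
  join b8 pred b7: b7→b6→b5 stop@b0
  join b9 pred b4: b4→b2 stop@b0
  join b9 pred b8: b8 stop@b0
  DF(b0)=∅
  DF(b1)=∅
  DF(b2)={b3,b5,b8,b9}
  DF(b3)={b5}
  DF(b4)={b5,b8,b9}
  DF(b5)={b8}
  DF(b6)={b8}
  DF(b7)={b8}
  DF(b8)={b9}
  DF(b9)=∅

DF(b8) = ["b9"]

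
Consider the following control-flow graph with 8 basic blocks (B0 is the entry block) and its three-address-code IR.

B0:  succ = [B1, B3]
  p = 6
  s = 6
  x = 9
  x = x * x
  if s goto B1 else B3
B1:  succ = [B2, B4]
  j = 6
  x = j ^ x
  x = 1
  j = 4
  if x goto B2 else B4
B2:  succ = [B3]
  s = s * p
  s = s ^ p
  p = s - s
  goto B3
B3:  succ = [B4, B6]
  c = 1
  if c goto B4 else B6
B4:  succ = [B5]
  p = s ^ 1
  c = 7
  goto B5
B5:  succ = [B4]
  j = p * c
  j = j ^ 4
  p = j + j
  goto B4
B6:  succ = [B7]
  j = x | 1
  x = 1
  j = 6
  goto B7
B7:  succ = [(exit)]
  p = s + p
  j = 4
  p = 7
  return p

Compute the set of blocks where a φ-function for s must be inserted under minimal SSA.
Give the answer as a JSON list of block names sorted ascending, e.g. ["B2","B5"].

idom tree: B1←B0 B2←B1 B3←B0 B4←B0 B5←B4 B6←B3 B7←B6
Dom at joins:
  B3: preds {B0,B2}: {B0} ∩ {B0,B1,B2} = {B0}; idom=B0
  B4: preds {B1,B3,B5}: {B0,B1} ∩ {B0,B3} ∩ {B0,B4,B5} = {B0}; idom=B0

DF walk-up:
  B3←B0: walk · to B0
  B3←B2: walk B2→B1 to B0
  B4←B1: walk B1 to B0
  B4←B3: walk B3 to B0
  B4←B5: walk B5→B4 to B0
  B0 → ∅
  B1 → {B3,B4}
  B2 → {B3}
  B3 → {B4}
  B4 → {B4}
  B5 → {B4}
  B6 → ∅
  B7 → ∅

φ for s: defs {B0,B2}
  DF⁺ = {B3,B4}

Answer: ["B3", "B4"]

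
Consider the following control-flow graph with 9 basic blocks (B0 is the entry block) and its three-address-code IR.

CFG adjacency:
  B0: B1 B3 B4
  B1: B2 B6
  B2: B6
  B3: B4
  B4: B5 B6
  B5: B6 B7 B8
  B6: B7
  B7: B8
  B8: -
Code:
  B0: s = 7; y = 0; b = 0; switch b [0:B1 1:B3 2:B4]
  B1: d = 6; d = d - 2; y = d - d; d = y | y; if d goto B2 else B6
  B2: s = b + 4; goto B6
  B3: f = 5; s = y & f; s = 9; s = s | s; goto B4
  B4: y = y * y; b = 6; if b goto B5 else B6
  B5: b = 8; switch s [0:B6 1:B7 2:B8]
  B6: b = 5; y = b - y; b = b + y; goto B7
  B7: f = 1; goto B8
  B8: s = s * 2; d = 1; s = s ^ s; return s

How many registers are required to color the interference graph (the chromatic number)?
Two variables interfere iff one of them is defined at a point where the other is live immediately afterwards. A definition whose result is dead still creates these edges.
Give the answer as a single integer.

Answer: 4

Derivation:
def/use:
  B0: def={b,s,y} ue=∅
  B1: def={d,y} ue=∅
  B2: def={s} ue={b}
  B3: def={f,s} ue={y}
  B4: def={b,y} ue={y}
  B5: def={b} ue={s}
  B6: def={b,y} ue={y}
  B7: def={f} ue=∅
  B8: def={d,s} ue={s}

Liveness:
  live B0: ∅→{b,s,y}
  live B1: {b,s}→{b,s,y}
  live B2: {b,y}→{s,y}
  live B3: {y}→{s,y}
  live B4: {s,y}→{s,y}
  live B5: {s,y}→{s,y}
  live B6: {s,y}→{s}
  live B7: {s}→{s}
  live B8: {s}→∅

Conflict graph:
  b↔{d,s,y}
  d↔{b,s,y}
  f↔{s,y}
  s↔{b,d,f,y}
  y↔{b,d,f,s}

Colouring:
  clique {b,d,s,y} ⇒ need ≥ 4
  assign b→R2 d→R3 f→R2 s→R0 y→R1 — no edge inside a register ⇒ χ ≤ 4
  χ = 4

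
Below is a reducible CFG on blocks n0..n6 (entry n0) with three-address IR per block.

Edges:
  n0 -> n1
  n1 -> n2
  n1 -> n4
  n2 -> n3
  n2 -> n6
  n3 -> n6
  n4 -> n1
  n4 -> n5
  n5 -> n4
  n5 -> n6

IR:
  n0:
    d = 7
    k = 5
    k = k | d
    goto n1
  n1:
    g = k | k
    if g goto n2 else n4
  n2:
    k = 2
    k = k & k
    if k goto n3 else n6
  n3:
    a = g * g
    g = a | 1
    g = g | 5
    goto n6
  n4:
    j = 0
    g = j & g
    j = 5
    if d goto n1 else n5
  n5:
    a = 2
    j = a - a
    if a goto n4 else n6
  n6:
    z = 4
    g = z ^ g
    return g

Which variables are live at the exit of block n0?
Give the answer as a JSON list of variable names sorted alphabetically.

Block summaries:
  n0: def={d,k} ue=∅
  n1: def={g} ue={k}
  n2: def={k} ue=∅
  n3: def={a,g} ue={g}
  n4: def={g,j} ue={d,g}
  n5: def={a,j} ue=∅
  n6: def={g,z} ue={g}

Liveness:
  live n0: ∅→{d,k}
  live n1: {d,k}→{d,g,k}
  live n2: {g}→{g}
  live n3: {g}→{g}
  live n4: {d,g,k}→{d,g,k}
  live n5: {d,g,k}→{d,g,k}
  live n6: {g}→∅

live-out(n0) = ["d", "k"]

Answer: ["d", "k"]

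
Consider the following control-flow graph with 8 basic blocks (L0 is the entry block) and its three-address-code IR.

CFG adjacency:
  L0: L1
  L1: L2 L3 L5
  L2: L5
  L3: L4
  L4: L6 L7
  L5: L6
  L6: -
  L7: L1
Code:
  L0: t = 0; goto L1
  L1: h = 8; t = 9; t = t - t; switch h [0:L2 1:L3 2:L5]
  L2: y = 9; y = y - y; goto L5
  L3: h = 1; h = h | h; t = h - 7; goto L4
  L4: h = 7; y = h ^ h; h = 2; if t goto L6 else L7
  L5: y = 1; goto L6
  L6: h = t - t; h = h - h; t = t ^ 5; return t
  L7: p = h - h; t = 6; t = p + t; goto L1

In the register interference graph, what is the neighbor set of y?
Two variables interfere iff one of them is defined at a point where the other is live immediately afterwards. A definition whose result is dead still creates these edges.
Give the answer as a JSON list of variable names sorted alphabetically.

Per-block:
  L0 def {t} use ∅
  L1 def {h,t} use ∅
  L2 def {y} use ∅
  L3 def {h,t} use ∅
  L4 def {h,y} use {t}
  L5 def {y} use ∅
  L6 def {h,t} use {t}
  L7 def {p,t} use {h}

Backward fixpoint:
  L0 li=∅ lo=∅
  L1 li=∅ lo={t}
  L2 li={t} lo={t}
  L3 li=∅ lo={t}
  L4 li={t} lo={h,t}
  L5 li={t} lo={t}
  L6 li={t} lo=∅
  L7 li={h} lo=∅

Interference:
  h: {t}
  p: {t}
  t: {h,p,y}
  y: {t}

N(y) = ["t"]

Answer: ["t"]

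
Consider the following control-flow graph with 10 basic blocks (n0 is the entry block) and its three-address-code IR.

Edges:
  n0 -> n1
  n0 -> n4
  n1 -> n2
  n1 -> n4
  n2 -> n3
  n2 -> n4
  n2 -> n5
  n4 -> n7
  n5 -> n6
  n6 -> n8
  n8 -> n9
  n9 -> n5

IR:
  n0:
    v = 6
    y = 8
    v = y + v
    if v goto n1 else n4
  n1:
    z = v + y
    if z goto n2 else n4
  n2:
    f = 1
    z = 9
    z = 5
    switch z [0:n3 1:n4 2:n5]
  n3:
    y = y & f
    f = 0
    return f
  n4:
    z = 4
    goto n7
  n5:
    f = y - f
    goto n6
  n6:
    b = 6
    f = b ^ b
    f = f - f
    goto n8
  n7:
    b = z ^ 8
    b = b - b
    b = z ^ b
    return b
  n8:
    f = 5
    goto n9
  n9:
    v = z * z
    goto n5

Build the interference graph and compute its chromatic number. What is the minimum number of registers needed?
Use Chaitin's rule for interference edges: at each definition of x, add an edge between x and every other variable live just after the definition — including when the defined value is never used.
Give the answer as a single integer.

Block summaries:
  n0: {v,y} / ∅
  n1: {z} / {v,y}
  n2: {f,z} / ∅
  n3: {f,y} / {f,y}
  n4: {z} / ∅
  n5: {f} / {f,y}
  n6: {b,f} / ∅
  n7: {b} / {z}
  n8: {f} / ∅
  n9: {v} / {z}

Backward fixpoint:
  n0: in=∅ out={v,y}
  n1: in={v,y} out={y}
  n2: in={y} out={f,y,z}
  n3: in={f,y} out=∅
  n4: in=∅ out={z}
  n5: in={f,y,z} out={y,z}
  n6: in={y,z} out={y,z}
  n7: in={z} out=∅
  n8: in={y,z} out={f,y,z}
  n9: in={f,y,z} out={f,y,z}

Interfere edges:
  b: {y,z}
  f: {v,y,z}
  v: {f,y,z}
  y: {b,f,v,z}
  z: {b,f,v,y}

Colouring:
  {f,v,y,z} pairwise interfere (4-clique) ⇒ χ ≥ 4
  4-colouring: R0={y}  R1={z}  R2={b,f}  R3={v}
  χ = 4

Answer: 4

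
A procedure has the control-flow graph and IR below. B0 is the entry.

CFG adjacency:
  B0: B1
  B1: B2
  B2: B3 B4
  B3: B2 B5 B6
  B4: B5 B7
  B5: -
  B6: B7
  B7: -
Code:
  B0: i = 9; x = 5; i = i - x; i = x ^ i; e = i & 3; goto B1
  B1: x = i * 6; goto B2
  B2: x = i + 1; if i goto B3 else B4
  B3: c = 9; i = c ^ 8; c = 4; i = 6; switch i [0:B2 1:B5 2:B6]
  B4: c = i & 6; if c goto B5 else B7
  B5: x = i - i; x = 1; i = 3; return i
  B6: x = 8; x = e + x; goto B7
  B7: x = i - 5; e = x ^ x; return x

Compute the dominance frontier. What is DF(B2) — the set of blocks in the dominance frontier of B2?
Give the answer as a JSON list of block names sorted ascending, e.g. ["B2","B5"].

idom tree: B1←B0 B2←B1 B3←B2 B4←B2 B5←B2 B6←B3 B7←B2
Dom∩ at merges:
  B2: preds {B1,B3}: {B0,B1} ∩ {B0,B1,B2,B3} = {B0,B1}; idom=B1
  B5: preds {B3,B4}: {B0,B1,B2,B3} ∩ {B0,B1,B2,B4} = {B0,B1,B2}; idom=B2
  B7: preds {B4,B6}: {B0,B1,B2,B4} ∩ {B0,B1,B2,B3,B6} = {B0,B1,B2}; idom=B2

DF derivation:
  join B2 pred B1: · stop@B1
  join B2 pred B3: B3→B2 stop@B1
  join B5 pred B3: B3 stop@B2
  join B5 pred B4: B4 stop@B2
  join B7 pred B4: B4 stop@B2
  join B7 pred B6: B6→B3 stop@B2
  B0 → ∅
  B1 → ∅
  B2 → {B2}
  B3 → {B2,B5,B7}
  B4 → {B5,B7}
  B5 → ∅
  B6 → {B7}
  B7 → ∅

DF(B2) = ["B2"]

Answer: ["B2"]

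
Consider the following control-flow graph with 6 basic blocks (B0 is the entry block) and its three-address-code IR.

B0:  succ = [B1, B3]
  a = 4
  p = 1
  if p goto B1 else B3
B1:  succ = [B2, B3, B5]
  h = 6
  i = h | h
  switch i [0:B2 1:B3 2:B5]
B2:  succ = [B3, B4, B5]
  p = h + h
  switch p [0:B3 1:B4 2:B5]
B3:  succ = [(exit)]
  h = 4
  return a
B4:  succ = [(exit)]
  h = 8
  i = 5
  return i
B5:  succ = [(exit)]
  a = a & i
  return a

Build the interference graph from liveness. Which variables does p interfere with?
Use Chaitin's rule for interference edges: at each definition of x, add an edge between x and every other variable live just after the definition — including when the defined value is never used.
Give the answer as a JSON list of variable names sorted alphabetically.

Answer: ["a", "i"]

Working:
Per-block:
  B0 def {a,p} use ∅
  B1 def {h,i} use ∅
  B2 def {p} use {h}
  B3 def {h} use {a}
  B4 def {h,i} use ∅
  B5 def {a} use {a,i}

Liveness:
  live B0: ∅→{a}
  live B1: {a}→{a,h,i}
  live B2: {a,h,i}→{a,i}
  live B3: {a}→∅
  live B4: ∅→∅
  live B5: {a,i}→∅

Interfere edges:
  a: {h,i,p}
  h: {a,i}
  i: {a,h,p}
  p: {a,i}

N(p) = ["a", "i"]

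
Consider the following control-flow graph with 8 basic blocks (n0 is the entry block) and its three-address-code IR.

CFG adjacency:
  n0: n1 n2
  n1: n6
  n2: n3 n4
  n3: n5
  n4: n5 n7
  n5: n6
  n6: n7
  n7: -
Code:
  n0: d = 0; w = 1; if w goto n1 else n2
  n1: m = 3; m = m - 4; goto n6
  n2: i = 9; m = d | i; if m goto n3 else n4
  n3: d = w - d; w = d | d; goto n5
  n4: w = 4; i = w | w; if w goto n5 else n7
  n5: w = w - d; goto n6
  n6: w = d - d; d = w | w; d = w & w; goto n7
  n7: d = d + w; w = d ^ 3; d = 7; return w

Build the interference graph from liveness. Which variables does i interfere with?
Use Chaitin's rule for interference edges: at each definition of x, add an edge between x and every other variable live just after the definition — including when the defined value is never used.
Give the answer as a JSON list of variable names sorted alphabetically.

def/use:
  n0: def={d,w} ue=∅
  n1: def={m} ue=∅
  n2: def={i,m} ue={d}
  n3: def={d,w} ue={d,w}
  n4: def={i,w} ue=∅
  n5: def={w} ue={d,w}
  n6: def={d,w} ue={d}
  n7: def={d,w} ue={d,w}

Backward fixpoint:
  live n0: ∅→{d,w}
  live n1: {d}→{d}
  live n2: {d,w}→{d,w}
  live n3: {d,w}→{d,w}
  live n4: {d}→{d,w}
  live n5: {d,w}→{d}
  live n6: {d}→{d,w}
  live n7: {d,w}→∅

Conflict graph:
  d — {i,m,w}
  i — {d,w}
  m — {d,w}
  w — {d,i,m}

N(i) = ["d", "w"]

Answer: ["d", "w"]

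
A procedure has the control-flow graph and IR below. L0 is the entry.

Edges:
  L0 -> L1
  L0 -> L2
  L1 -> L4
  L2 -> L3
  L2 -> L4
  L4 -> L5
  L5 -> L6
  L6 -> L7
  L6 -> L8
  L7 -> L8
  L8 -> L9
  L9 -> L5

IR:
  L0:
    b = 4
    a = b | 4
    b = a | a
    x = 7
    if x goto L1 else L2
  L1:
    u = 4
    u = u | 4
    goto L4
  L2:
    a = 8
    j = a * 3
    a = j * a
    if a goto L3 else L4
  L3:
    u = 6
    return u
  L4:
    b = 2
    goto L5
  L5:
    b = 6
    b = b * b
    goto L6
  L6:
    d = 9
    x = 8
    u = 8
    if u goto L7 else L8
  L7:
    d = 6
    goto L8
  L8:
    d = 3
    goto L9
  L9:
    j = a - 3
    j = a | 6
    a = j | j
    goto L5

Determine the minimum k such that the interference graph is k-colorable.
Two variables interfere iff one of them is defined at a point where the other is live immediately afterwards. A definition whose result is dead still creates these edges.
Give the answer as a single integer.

Per-block:
  L0 def {a,b,x} use ∅
  L1 def {u} use ∅
  L2 def {a,j} use ∅
  L3 def {u} use ∅
  L4 def {b} use ∅
  L5 def {b} use ∅
  L6 def {d,u,x} use ∅
  L7 def {d} use ∅
  L8 def {d} use ∅
  L9 def {a,j} use {a}

Backward fixpoint:
  L0: in=∅ out={a}
  L1: in={a} out={a}
  L2: in=∅ out={a}
  L3: in=∅ out=∅
  L4: in={a} out={a}
  L5: in={a} out={a}
  L6: in={a} out={a}
  L7: in={a} out={a}
  L8: in={a} out={a}
  L9: in={a} out={a}

Interference:
  a — {b,d,j,u,x}
  b — {a}
  d — {a}
  j — {a}
  u — {a}
  x — {a}

Chromatic number:
  clique {a,b} ⇒ need ≥ 2
  assign a→r0 b→r1 d→r1 j→r1 u→r1 x→r1 — no edge inside a register ⇒ χ ≤ 2
  χ = 2

Answer: 2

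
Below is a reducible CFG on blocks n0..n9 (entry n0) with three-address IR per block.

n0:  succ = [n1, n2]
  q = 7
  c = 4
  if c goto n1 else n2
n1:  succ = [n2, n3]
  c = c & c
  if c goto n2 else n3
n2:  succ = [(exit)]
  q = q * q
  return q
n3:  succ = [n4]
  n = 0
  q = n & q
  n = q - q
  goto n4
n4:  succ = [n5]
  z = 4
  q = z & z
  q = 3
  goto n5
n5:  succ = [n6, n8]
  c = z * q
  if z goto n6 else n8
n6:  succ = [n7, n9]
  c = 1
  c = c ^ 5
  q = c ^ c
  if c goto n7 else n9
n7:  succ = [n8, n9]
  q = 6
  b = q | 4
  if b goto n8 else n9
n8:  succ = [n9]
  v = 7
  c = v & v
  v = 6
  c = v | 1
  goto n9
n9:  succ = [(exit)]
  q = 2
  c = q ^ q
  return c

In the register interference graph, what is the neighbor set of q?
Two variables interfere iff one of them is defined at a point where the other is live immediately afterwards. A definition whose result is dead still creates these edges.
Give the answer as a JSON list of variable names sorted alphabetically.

Answer: ["c", "n", "z"]

Analysis:
def/use:
  n0: def={c,q} ue=∅
  n1: def={c} ue={c}
  n2: def={q} ue={q}
  n3: def={n,q} ue={q}
  n4: def={q,z} ue=∅
  n5: def={c} ue={q,z}
  n6: def={c,q} ue=∅
  n7: def={b,q} ue=∅
  n8: def={c,v} ue=∅
  n9: def={c,q} ue=∅

Live sets:
  n0 li=∅ lo={c,q}
  n1 li={c,q} lo={q}
  n2 li={q} lo=∅
  n3 li={q} lo=∅
  n4 li=∅ lo={q,z}
  n5 li={q,z} lo=∅
  n6 li=∅ lo=∅
  n7 li=∅ lo=∅
  n8 li=∅ lo=∅
  n9 li=∅ lo=∅

Conflict graph:
  b↔∅
  c↔{q,z}
  n↔{q}
  q↔{c,n,z}
  v↔∅
  z↔{c,q}

N(q) = ["c", "n", "z"]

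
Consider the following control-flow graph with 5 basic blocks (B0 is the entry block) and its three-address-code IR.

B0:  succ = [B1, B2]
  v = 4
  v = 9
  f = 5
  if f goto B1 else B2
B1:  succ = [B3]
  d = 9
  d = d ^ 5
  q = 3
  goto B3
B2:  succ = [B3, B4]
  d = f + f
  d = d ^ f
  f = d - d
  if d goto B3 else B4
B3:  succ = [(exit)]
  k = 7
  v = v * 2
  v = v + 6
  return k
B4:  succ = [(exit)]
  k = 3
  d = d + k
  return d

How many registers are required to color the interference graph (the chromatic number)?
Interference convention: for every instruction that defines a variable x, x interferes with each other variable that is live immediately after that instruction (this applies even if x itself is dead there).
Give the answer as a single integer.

Answer: 3

Derivation:
def/use:
  B0 def {f,v} use ∅
  B1 def {d,q} use ∅
  B2 def {d,f} use {f}
  B3 def {k,v} use {v}
  B4 def {d,k} use {d}

Liveness:
  B0 li=∅ lo={f,v}
  B1 li={v} lo={v}
  B2 li={f,v} lo={d,v}
  B3 li={v} lo=∅
  B4 li={d} lo=∅

Interfere edges:
  d — {f,k,v}
  f — {d,v}
  k — {d,v}
  q — {v}
  v — {d,f,k,q}

Chromatic number:
  {d,f,v} pairwise interfere (3-clique) ⇒ χ ≥ 3
  assign d→c1 f→c2 k→c2 q→c1 v→c0 — no edge inside a register ⇒ χ ≤ 3
  χ = 3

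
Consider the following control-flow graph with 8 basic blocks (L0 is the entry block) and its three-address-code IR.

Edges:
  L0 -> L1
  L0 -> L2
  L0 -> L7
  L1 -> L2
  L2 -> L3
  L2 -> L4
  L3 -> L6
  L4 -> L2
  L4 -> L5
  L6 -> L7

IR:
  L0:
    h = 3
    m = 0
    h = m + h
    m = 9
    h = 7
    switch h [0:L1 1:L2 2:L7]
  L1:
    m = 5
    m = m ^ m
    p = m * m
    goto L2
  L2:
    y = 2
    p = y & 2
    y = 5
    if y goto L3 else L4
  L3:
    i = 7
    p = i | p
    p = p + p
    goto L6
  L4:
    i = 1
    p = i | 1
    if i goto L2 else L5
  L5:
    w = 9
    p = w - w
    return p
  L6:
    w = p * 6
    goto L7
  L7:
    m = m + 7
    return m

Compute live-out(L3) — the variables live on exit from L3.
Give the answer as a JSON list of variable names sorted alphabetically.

Answer: ["m", "p"]

Working:
Per-block:
  L0: {h,m} / ∅
  L1: {m,p} / ∅
  L2: {p,y} / ∅
  L3: {i,p} / {p}
  L4: {i,p} / ∅
  L5: {p,w} / ∅
  L6: {w} / {p}
  L7: {m} / {m}

Live sets:
  L0 li=∅ lo={m}
  L1 li=∅ lo={m}
  L2 li={m} lo={m,p}
  L3 li={m,p} lo={m,p}
  L4 li={m} lo={m}
  L5 li=∅ lo=∅
  L6 li={m,p} lo={m}
  L7 li={m} lo=∅

live-out(L3) = ["m", "p"]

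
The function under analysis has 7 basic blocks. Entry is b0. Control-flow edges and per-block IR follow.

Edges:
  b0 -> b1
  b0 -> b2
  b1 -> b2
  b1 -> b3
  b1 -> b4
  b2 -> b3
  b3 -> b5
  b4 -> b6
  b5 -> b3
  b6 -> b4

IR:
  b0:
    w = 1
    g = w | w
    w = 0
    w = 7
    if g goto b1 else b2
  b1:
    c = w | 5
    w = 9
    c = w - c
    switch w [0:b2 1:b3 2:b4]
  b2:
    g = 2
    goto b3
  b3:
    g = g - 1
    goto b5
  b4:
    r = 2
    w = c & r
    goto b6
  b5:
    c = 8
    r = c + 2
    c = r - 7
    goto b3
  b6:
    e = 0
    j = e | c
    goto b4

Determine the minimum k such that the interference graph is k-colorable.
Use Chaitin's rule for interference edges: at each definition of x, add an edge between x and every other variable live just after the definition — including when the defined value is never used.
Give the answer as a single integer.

Per-block:
  b0: def={g,w} ue=∅
  b1: def={c,w} ue={w}
  b2: def={g} ue=∅
  b3: def={g} ue={g}
  b4: def={r,w} ue={c}
  b5: def={c,r} ue=∅
  b6: def={e,j} ue={c}

Live sets:
  live b0: ∅→{g,w}
  live b1: {g,w}→{c,g}
  live b2: ∅→{g}
  live b3: {g}→{g}
  live b4: {c}→{c}
  live b5: {g}→{g}
  live b6: {c}→{c}

Interfere edges:
  c — {e,g,j,r,w}
  e — {c}
  g — {c,r,w}
  j — {c}
  r — {c,g}
  w — {c,g}

Registers:
  lower bound: {c,g,r} mutually conflict ⇒ χ ≥ 3
  assign c→r0 e→r1 g→r1 j→r1 r→r2 w→r2 — no edge inside a register ⇒ χ ≤ 3
  χ = 3

Answer: 3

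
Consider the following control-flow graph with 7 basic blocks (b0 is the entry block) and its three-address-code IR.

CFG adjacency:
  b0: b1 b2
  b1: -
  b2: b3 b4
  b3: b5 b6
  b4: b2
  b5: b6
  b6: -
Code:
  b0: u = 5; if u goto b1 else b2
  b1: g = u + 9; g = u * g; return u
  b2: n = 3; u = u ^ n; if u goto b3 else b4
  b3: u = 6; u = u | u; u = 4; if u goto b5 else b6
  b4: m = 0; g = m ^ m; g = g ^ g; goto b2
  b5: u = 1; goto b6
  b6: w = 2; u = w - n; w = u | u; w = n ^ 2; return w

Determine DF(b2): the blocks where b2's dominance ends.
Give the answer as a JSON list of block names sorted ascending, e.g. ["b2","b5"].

idom tree: b1←b0 b2←b0 b3←b2 b4←b2 b5←b3 b6←b3
Join-block Dom:
  b2: preds {b0,b4}: {b0} ∩ {b0,b2,b4} = {b0}; idom=b0
  b6: preds {b3,b5}: {b0,b2,b3} ∩ {b0,b2,b3,b5} = {b0,b2,b3}; idom=b3

Frontier:
  join b2 pred b0: · stop@b0
  join b2 pred b4: b4→b2 stop@b0
  join b6 pred b3: · stop@b3
  join b6 pred b5: b5 stop@b3
  b0: DF=∅
  b1: DF=∅
  b2: DF={b2}
  b3: DF=∅
  b4: DF={b2}
  b5: DF={b6}
  b6: DF=∅

DF(b2) = ["b2"]

Answer: ["b2"]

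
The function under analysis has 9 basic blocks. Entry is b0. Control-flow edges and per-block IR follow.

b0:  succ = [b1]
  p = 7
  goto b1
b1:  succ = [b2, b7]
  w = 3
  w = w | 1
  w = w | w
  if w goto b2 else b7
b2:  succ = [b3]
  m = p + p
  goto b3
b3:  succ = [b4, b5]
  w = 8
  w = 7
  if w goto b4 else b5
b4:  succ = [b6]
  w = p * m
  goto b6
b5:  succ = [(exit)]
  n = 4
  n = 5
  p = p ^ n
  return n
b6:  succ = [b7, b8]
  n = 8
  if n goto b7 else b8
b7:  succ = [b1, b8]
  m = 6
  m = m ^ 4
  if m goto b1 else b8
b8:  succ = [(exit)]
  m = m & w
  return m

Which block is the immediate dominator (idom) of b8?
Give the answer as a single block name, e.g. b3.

Answer: b1

Working:
idom tree: b1←b0 b2←b1 b3←b2 b4←b3 b5←b3 b6←b4 b7←b1 b8←b1
Dom∩ at merges:
  b1: preds {b0,b7}: {b0} ∩ {b0,b1,b7} = {b0}; idom=b0
  b7: preds {b1,b6}: {b0,b1} ∩ {b0,b1,b2,b3,b4,b6} = {b0,b1}; idom=b1
  b8: preds {b6,b7}: {b0,b1,b2,b3,b4,b6} ∩ {b0,b1,b7} = {b0,b1}; idom=b1

idom(b8) = b1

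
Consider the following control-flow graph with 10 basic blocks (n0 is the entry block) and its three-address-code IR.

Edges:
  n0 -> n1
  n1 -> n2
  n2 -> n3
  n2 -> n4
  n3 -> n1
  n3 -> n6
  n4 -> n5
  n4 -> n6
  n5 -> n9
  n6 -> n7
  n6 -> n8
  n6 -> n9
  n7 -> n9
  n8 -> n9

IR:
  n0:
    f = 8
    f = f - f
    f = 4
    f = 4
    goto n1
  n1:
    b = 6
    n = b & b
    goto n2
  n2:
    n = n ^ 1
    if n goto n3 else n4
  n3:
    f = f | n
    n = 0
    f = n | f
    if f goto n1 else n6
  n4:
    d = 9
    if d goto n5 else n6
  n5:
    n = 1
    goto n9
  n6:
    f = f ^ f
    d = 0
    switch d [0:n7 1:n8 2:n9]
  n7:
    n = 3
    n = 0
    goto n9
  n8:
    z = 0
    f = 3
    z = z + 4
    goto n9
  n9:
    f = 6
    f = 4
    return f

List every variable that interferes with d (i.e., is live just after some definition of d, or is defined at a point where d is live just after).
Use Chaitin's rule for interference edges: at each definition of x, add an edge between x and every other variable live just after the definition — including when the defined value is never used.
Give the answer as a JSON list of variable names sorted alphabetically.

Answer: ["f"]

Working:
def/use:
  n0 def {f} use ∅
  n1 def {b,n} use ∅
  n2 def {n} use {n}
  n3 def {f,n} use {f,n}
  n4 def {d} use ∅
  n5 def {n} use ∅
  n6 def {d,f} use {f}
  n7 def {n} use ∅
  n8 def {f,z} use ∅
  n9 def {f} use ∅

Live sets:
  n0 li=∅ lo={f}
  n1 li={f} lo={f,n}
  n2 li={f,n} lo={f,n}
  n3 li={f,n} lo={f}
  n4 li={f} lo={f}
  n5 li=∅ lo=∅
  n6 li={f} lo=∅
  n7 li=∅ lo=∅
  n8 li=∅ lo=∅
  n9 li=∅ lo=∅

Conflict graph:
  b — {f}
  d — {f}
  f — {b,d,n,z}
  n — {f}
  z — {f}

N(d) = ["f"]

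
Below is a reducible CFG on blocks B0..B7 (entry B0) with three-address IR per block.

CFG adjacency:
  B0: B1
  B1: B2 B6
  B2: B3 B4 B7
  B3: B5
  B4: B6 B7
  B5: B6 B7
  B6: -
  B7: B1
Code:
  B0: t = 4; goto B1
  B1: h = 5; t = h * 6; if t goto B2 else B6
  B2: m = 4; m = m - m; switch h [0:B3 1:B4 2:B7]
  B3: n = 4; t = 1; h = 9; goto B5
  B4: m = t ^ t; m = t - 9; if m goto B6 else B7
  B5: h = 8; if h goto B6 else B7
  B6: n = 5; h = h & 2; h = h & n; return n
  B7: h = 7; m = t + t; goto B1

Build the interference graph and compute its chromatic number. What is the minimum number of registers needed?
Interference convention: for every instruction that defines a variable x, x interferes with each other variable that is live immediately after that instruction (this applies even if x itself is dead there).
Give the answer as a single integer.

Block summaries:
  B0: def={t} ue=∅
  B1: def={h,t} ue=∅
  B2: def={m} ue={h}
  B3: def={h,n,t} ue=∅
  B4: def={m} ue={t}
  B5: def={h} ue=∅
  B6: def={h,n} ue={h}
  B7: def={h,m} ue={t}

Live sets:
  B0 li=∅ lo=∅
  B1 li=∅ lo={h,t}
  B2 li={h,t} lo={h,t}
  B3 li=∅ lo={t}
  B4 li={h,t} lo={h,t}
  B5 li={t} lo={h,t}
  B6 li={h} lo=∅
  B7 li={t} lo=∅

Conflict graph:
  h↔{m,n,t}
  m↔{h,t}
  n↔{h}
  t↔{h,m}

Registers:
  {h,m,t} pairwise interfere (3-clique) ⇒ χ ≥ 3
  assign h→c0 m→c1 n→c1 t→c2 — no edge inside a register ⇒ χ ≤ 3
  χ = 3

Answer: 3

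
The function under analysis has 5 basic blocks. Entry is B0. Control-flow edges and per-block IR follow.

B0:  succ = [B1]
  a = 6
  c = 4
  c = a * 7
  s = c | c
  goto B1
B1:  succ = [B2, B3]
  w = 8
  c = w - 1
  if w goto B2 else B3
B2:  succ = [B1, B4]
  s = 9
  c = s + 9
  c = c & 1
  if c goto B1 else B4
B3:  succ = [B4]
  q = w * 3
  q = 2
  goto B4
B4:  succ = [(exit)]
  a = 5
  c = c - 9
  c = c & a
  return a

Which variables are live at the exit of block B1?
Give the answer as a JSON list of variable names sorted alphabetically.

Answer: ["c", "w"]

Working:
def/use:
  B0: {a,c,s} / ∅
  B1: {c,w} / ∅
  B2: {c,s} / ∅
  B3: {q} / {w}
  B4: {a,c} / {c}

Backward fixpoint:
  live B0: ∅→∅
  live B1: ∅→{c,w}
  live B2: ∅→{c}
  live B3: {c,w}→{c}
  live B4: {c}→∅

live-out(B1) = ["c", "w"]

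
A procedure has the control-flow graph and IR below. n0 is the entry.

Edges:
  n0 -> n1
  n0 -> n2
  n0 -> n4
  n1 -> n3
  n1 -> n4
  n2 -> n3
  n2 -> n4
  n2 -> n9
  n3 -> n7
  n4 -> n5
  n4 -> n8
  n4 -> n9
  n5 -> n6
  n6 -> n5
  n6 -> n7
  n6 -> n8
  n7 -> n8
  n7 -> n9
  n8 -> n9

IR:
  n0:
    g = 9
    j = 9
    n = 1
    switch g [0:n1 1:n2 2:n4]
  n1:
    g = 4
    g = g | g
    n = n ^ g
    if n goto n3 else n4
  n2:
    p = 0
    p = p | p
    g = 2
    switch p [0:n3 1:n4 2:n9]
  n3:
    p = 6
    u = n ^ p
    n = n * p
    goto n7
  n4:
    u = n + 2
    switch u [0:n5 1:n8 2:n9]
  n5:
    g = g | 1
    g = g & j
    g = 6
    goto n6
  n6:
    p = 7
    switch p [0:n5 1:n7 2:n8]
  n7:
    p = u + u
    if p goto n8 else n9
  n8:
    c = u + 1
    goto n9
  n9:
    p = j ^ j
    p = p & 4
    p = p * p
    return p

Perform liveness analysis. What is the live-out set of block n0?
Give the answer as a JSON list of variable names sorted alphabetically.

def/use:
  n0: {g,j,n} / ∅
  n1: {g,n} / {n}
  n2: {g,p} / ∅
  n3: {n,p,u} / {n}
  n4: {u} / {n}
  n5: {g} / {g,j}
  n6: {p} / ∅
  n7: {p} / {u}
  n8: {c} / {u}
  n9: {p} / {j}

Live sets:
  live n0: ∅→{g,j,n}
  live n1: {j,n}→{g,j,n}
  live n2: {j,n}→{g,j,n}
  live n3: {j,n}→{j,u}
  live n4: {g,j,n}→{g,j,u}
  live n5: {g,j,u}→{g,j,u}
  live n6: {g,j,u}→{g,j,u}
  live n7: {j,u}→{j,u}
  live n8: {j,u}→{j}
  live n9: {j}→∅

live-out(n0) = ["g", "j", "n"]

Answer: ["g", "j", "n"]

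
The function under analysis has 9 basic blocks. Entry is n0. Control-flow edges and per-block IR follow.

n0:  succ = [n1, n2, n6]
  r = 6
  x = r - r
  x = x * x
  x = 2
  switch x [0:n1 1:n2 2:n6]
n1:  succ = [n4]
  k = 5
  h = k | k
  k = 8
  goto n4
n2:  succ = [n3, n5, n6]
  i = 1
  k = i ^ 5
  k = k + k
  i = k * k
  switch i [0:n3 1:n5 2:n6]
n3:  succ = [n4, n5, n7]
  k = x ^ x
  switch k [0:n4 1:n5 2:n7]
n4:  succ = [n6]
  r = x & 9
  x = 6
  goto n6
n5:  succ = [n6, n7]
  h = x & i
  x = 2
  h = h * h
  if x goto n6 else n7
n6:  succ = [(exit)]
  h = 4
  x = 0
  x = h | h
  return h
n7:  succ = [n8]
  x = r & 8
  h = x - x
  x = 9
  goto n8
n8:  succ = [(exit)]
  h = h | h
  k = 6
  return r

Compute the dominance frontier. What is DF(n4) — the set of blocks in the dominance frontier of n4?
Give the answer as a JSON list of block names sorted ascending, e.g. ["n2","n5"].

Answer: ["n6"]

Working:
idom tree: n1←n0 n2←n0 n3←n2 n4←n0 n5←n2 n6←n0 n7←n2 n8←n7
Dom∩ at merges:
  n4: preds {n1,n3}: {n0,n1} ∩ {n0,n2,n3} = {n0}; idom=n0
  n5: preds {n2,n3}: {n0,n2} ∩ {n0,n2,n3} = {n0,n2}; idom=n2
  n6: preds {n0,n2,n4,n5}: {n0} ∩ {n0,n2} ∩ {n0,n4} ∩ {n0,n2,n5} = {n0}; idom=n0
  n7: preds {n3,n5}: {n0,n2,n3} ∩ {n0,n2,n5} = {n0,n2}; idom=n2

DF derivation:
  join n4 pred n1: n1 stop@n0
  join n4 pred n3: n3→n2 stop@n0
  join n5 pred n2: · stop@n2
  join n5 pred n3: n3 stop@n2
  join n6 pred n0: · stop@n0
  join n6 pred n2: n2 stop@n0
  join n6 pred n4: n4 stop@n0
  join n6 pred n5: n5→n2 stop@n0
  join n7 pred n3: n3 stop@n2
  join n7 pred n5: n5 stop@n2
  DF(n0)=∅
  DF(n1)={n4}
  DF(n2)={n4,n6}
  DF(n3)={n4,n5,n7}
  DF(n4)={n6}
  DF(n5)={n6,n7}
  DF(n6)=∅
  DF(n7)=∅
  DF(n8)=∅

DF(n4) = ["n6"]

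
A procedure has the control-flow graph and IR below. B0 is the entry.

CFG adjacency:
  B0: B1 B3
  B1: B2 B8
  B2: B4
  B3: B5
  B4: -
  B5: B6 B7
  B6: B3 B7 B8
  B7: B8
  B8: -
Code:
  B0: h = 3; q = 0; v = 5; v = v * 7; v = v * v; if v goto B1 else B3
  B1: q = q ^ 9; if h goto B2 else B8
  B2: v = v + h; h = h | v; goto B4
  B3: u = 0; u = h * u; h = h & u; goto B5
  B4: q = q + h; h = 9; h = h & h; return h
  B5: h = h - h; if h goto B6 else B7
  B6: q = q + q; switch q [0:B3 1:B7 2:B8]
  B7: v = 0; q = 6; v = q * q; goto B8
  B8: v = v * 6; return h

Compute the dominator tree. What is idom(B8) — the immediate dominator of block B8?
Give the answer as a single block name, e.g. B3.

idom tree: B1←B0 B2←B1 B3←B0 B4←B2 B5←B3 B6←B5 B7←B5 B8←B0
Join-block Dom:
  B3: preds {B0,B6}: {B0} ∩ {B0,B3,B5,B6} = {B0}; idom=B0
  B7: preds {B5,B6}: {B0,B3,B5} ∩ {B0,B3,B5,B6} = {B0,B3,B5}; idom=B5
  B8: preds {B1,B6,B7}: {B0,B1} ∩ {B0,B3,B5,B6} ∩ {B0,B3,B5,B7} = {B0}; idom=B0

idom(B8) = B0

Answer: B0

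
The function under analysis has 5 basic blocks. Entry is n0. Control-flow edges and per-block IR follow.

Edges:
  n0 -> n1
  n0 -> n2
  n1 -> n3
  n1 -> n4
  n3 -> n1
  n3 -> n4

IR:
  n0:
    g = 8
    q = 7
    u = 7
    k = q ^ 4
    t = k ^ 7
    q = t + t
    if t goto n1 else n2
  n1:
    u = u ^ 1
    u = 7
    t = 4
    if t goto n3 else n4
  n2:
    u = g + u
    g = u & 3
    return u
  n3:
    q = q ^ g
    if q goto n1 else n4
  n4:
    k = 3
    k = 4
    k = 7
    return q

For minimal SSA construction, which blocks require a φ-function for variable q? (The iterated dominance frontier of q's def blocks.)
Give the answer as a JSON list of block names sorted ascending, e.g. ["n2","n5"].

Answer: ["n1", "n4"]

Analysis:
idom tree: n1←n0 n2←n0 n3←n1 n4←n1
Dom at joins:
  n1: preds {n0,n3}: {n0} ∩ {n0,n1,n3} = {n0}; idom=n0
  n4: preds {n1,n3}: {n0,n1} ∩ {n0,n1,n3} = {n0,n1}; idom=n1

DF walk-up:
  join n1 pred n0: · stop@n0
  join n1 pred n3: n3→n1 stop@n0
  join n4 pred n1: · stop@n1
  join n4 pred n3: n3 stop@n1
  DF(n0)=∅
  DF(n1)={n1}
  DF(n2)=∅
  DF(n3)={n1,n4}
  DF(n4)=∅

φ for q: defs {n0,n3}
  DF⁺ = {n1,n4}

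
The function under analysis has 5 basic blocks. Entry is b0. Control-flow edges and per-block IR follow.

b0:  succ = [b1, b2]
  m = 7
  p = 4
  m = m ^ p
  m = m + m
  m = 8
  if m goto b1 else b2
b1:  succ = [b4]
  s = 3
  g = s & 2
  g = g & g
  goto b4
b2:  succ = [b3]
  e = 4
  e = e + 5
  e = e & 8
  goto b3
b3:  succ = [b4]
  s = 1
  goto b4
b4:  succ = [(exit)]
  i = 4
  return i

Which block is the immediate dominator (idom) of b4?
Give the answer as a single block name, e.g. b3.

idom tree: b1←b0 b2←b0 b3←b2 b4←b0
Dom∩ at merges:
  b4: preds {b1,b3}: {b0,b1} ∩ {b0,b2,b3} = {b0}; idom=b0

idom(b4) = b0

Answer: b0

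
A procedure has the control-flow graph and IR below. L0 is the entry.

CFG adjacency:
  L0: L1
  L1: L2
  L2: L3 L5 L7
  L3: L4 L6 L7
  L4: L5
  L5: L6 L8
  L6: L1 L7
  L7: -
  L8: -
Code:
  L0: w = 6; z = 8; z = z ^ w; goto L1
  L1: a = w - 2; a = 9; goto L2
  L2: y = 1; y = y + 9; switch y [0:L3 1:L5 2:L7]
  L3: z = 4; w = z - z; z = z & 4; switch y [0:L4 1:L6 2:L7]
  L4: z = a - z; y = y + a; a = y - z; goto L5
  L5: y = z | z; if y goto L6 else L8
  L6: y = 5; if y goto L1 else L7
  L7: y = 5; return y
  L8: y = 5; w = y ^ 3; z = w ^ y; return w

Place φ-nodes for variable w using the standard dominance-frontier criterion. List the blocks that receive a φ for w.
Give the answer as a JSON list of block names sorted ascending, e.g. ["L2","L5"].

idom tree: L1←L0 L2←L1 L3←L2 L4←L3 L5←L2 L6←L2 L7←L2 L8←L5
Dom∩ at merges:
  L1: preds {L0,L6}: {L0} ∩ {L0,L1,L2,L6} = {L0}; idom=L0
  L5: preds {L2,L4}: {L0,L1,L2} ∩ {L0,L1,L2,L3,L4} = {L0,L1,L2}; idom=L2
  L6: preds {L3,L5}: {L0,L1,L2,L3} ∩ {L0,L1,L2,L5} = {L0,L1,L2}; idom=L2
  L7: preds {L2,L3,L6}: {L0,L1,L2} ∩ {L0,L1,L2,L3} ∩ {L0,L1,L2,L6} = {L0,L1,L2}; idom=L2

Frontier:
  L1←L0: walk · to L0
  L1←L6: walk L6→L2→L1 to L0
  L5←L2: walk · to L2
  L5←L4: walk L4→L3 to L2
  L6←L3: walk L3 to L2
  L6←L5: walk L5 to L2
  L7←L2: walk · to L2
  L7←L3: walk L3 to L2
  L7←L6: walk L6 to L2
  DF(L0)=∅
  DF(L1)={L1}
  DF(L2)={L1}
  DF(L3)={L5,L6,L7}
  DF(L4)={L5}
  DF(L5)={L6}
  DF(L6)={L1,L7}
  DF(L7)=∅
  DF(L8)=∅

φ for w: defs {L0,L3,L8}
  DF⁺ = {L1,L5,L6,L7}

Answer: ["L1", "L5", "L6", "L7"]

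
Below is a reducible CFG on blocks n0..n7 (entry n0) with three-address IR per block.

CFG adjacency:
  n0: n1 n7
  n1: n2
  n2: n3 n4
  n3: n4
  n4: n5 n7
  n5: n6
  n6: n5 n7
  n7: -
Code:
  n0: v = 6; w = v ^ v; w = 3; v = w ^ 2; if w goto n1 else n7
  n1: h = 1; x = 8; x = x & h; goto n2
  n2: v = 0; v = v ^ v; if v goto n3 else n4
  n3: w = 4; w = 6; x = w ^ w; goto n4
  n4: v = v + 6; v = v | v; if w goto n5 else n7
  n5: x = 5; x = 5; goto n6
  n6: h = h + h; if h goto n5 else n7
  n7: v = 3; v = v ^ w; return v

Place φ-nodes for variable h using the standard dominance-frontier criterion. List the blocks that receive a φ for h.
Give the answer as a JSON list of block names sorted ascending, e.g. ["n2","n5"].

Answer: ["n5", "n7"]

Derivation:
idom tree: n1←n0 n2←n1 n3←n2 n4←n2 n5←n4 n6←n5 n7←n0
Join-block Dom:
  n4: preds {n2,n3}: {n0,n1,n2} ∩ {n0,n1,n2,n3} = {n0,n1,n2}; idom=n2
  n5: preds {n4,n6}: {n0,n1,n2,n4} ∩ {n0,n1,n2,n4,n5,n6} = {n0,n1,n2,n4}; idom=n4
  n7: preds {n0,n4,n6}: {n0} ∩ {n0,n1,n2,n4} ∩ {n0,n1,n2,n4,n5,n6} = {n0}; idom=n0

Frontier:
  n4←n2: walk · to n2
  n4←n3: walk n3 to n2
  n5←n4: walk · to n4
  n5←n6: walk n6→n5 to n4
  n7←n0: walk · to n0
  n7←n4: walk n4→n2→n1 to n0
  n7←n6: walk n6→n5→n4→n2→n1 to n0
  n0: DF=∅
  n1: DF={n7}
  n2: DF={n7}
  n3: DF={n4}
  n4: DF={n7}
  n5: DF={n5,n7}
  n6: DF={n5,n7}
  n7: DF=∅

φ for h: defs {n1,n6}
  DF⁺ = {n5,n7}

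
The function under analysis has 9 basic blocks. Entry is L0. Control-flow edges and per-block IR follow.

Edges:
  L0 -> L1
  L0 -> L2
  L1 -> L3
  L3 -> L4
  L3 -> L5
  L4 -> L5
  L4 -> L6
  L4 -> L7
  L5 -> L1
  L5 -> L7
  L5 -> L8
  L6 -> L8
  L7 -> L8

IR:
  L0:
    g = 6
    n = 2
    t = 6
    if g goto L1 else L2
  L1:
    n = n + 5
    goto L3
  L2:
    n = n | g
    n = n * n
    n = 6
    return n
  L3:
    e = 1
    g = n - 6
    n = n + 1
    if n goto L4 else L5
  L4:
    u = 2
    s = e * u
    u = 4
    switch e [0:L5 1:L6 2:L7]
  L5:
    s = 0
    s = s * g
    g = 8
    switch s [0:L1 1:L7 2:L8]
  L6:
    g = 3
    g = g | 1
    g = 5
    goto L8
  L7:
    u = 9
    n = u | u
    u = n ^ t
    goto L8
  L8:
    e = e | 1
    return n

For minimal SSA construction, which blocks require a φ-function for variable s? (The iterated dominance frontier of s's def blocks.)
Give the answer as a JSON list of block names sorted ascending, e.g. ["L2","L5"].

idom tree: L1←L0 L2←L0 L3←L1 L4←L3 L5←L3 L6←L4 L7←L3 L8←L3
Join-block Dom:
  L1: preds {L0,L5}: {L0} ∩ {L0,L1,L3,L5} = {L0}; idom=L0
  L5: preds {L3,L4}: {L0,L1,L3} ∩ {L0,L1,L3,L4} = {L0,L1,L3}; idom=L3
  L7: preds {L4,L5}: {L0,L1,L3,L4} ∩ {L0,L1,L3,L5} = {L0,L1,L3}; idom=L3
  L8: preds {L5,L6,L7}: {L0,L1,L3,L5} ∩ {L0,L1,L3,L4,L6} ∩ {L0,L1,L3,L7} = {L0,L1,L3}; idom=L3

DF walk-up:
  join L1 pred L0: · stop@L0
  join L1 pred L5: L5→L3→L1 stop@L0
  join L5 pred L3: · stop@L3
  join L5 pred L4: L4 stop@L3
  join L7 pred L4: L4 stop@L3
  join L7 pred L5: L5 stop@L3
  join L8 pred L5: L5 stop@L3
  join L8 pred L6: L6→L4 stop@L3
  join L8 pred L7: L7 stop@L3
  DF(L0)=∅
  DF(L1)={L1}
  DF(L2)=∅
  DF(L3)={L1}
  DF(L4)={L5,L7,L8}
  DF(L5)={L1,L7,L8}
  DF(L6)={L8}
  DF(L7)={L8}
  DF(L8)=∅

φ for s: defs {L4,L5}
  DF⁺ = {L1,L5,L7,L8}

Answer: ["L1", "L5", "L7", "L8"]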